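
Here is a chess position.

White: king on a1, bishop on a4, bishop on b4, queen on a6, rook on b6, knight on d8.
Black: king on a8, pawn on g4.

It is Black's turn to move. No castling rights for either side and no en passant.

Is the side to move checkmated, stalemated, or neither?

checkmate

Black to move; black king on a8.
In check: yes, from the white queen on a6.
King squares — a7: attacked by Qa6; b7: attacked by Qa6; b8: attacked by Rb6.
Legal moves for Black: none.
In check with no legal moves → checkmate.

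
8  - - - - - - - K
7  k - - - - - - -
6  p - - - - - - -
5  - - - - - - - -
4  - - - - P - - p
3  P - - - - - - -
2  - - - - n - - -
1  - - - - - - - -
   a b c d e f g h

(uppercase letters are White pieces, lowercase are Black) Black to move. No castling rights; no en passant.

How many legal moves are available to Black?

Black to move; king on a7.
In check: no.
Legal moves: Kb8, Ka8, Kb7, Kb6, Nf4, Nd4, Ng3, Nc3, Ng1, Nc1, a5, h3.
Count: 12.

12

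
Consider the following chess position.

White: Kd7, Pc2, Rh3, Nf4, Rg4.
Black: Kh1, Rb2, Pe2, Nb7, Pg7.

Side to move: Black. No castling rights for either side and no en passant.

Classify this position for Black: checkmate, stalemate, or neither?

Black to move; black king on h1.
In check: yes, from the white rook on h3.
King squares — g1: attacked by Rg4; g2: attacked by Nf4; h2: attacked by Rh3.
Legal moves for Black: none.
In check with no legal moves → checkmate.

checkmate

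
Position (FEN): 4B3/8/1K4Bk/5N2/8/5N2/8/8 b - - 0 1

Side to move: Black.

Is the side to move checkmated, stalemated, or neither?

checkmate

Black to move; black king on h6.
In check: yes, from the white knight on f5.
King squares — g5: attacked by Nf3; h5: attacked by Bg6; g6: attacked by Be8; g7: attacked by Nf5; h7: attacked by Bg6.
Legal moves for Black: none.
In check with no legal moves → checkmate.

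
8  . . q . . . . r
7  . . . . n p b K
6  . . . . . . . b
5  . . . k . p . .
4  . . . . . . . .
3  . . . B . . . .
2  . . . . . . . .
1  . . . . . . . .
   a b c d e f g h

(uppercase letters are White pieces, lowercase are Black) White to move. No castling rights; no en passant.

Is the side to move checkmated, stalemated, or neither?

checkmate

White to move; white king on h7.
In check: yes, from the black rook on h8.
King squares — g6: attacked by Ne7; h6: attacked by Bg7; g7: attacked by Bh6; g8: attacked by Ne7; h8: attacked by Bg7.
Legal moves for White: none.
In check with no legal moves → checkmate.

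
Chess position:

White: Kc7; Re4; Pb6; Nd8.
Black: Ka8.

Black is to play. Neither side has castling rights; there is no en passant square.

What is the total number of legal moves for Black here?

0

Black to move; king on a8.
In check: no.
Legal moves: none.
Count: 0.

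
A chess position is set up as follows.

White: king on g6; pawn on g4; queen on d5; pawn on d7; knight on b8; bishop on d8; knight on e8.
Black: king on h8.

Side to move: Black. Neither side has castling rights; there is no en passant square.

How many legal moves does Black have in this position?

0

Black to move; king on h8.
In check: no.
Legal moves: none.
Count: 0.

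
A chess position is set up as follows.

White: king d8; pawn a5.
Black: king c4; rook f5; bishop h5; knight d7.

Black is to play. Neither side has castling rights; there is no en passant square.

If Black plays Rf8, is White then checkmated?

After Rf8: white king on d8; in check: yes, from the black rook on f8.
White has 3 legal replies: Ke7, Kxd7, Kc7.
In check but a legal move exists → not checkmate.

no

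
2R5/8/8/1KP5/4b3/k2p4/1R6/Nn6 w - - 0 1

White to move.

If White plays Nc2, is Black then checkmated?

no

After Nc2: black king on a3; in check: yes, from the white knight on c2.
Black has 2 legal replies: Kxb2, dxc2.
In check but a legal move exists → not checkmate.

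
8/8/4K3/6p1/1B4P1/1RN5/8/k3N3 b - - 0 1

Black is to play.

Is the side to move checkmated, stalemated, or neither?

stalemate

Black to move; black king on a1.
In check: no.
King squares — b1: attacked by Rb3; a2: attacked by Nc3; b2: attacked by Rb3.
Legal moves for Black: none.
Not in check and no legal moves → stalemate.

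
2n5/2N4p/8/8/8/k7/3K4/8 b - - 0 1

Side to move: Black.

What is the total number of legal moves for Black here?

Black to move; king on a3.
In check: no.
Legal moves: Ne7, Na7, Nd6, Nb6, Kb4, Ka4, Kb3, Kb2, Ka2, h6, h5.
Count: 11.

11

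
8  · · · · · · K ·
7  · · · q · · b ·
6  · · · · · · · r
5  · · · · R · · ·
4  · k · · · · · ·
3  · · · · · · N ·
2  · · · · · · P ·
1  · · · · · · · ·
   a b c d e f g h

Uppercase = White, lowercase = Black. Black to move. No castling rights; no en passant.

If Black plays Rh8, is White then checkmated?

After Rh8: white king on g8; in check: yes, from the black rook on h8.
King squares — f7: attacked by Qd7; g7: attacked by Qd7; h7: attacked by Rh8; f8: attacked by Bg7; h8: attacked by Bg7.
White has no legal moves → checkmate.

yes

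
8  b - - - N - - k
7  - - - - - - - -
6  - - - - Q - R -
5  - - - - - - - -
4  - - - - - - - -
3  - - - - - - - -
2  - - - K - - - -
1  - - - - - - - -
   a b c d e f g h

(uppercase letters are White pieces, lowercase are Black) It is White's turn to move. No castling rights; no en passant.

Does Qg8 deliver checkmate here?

yes

After Qg8: black king on h8; in check: yes, from the white queen on g8.
King squares — g7: attacked by Rg6; h7: attacked by Qg8; g8: attacked by Rg6.
Black has no legal moves → checkmate.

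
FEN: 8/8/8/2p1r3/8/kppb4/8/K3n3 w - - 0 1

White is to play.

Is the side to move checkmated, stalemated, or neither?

stalemate

White to move; white king on a1.
In check: no.
King squares — b1: attacked by Bd3; a2: attacked by Ka3; b2: attacked by Ka3.
Legal moves for White: none.
Not in check and no legal moves → stalemate.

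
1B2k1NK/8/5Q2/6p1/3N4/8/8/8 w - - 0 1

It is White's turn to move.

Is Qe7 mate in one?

After Qe7: black king on e8; in check: yes, from the white queen on e7.
King squares — d7: attacked by Qe7; e7: attacked by Ng8; f7: attacked by Qe7; d8: attacked by Qe7; f8: attacked by Qe7.
Black has no legal moves → checkmate.

yes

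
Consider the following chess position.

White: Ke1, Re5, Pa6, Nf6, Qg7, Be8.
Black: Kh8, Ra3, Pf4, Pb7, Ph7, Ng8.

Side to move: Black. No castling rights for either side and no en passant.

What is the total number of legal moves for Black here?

1

Black to move; king on h8.
In check: yes, from the white queen on g7.
Legal moves: Kxg7.
Count: 1.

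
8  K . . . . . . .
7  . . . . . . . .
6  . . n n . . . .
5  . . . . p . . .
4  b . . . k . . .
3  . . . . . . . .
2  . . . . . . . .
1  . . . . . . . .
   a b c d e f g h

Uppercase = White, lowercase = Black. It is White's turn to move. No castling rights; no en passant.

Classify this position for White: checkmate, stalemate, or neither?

White to move; white king on a8.
In check: no.
King squares — a7: attacked by Nc6; b7: attacked by Nd6; b8: attacked by Nc6.
Legal moves for White: none.
Not in check and no legal moves → stalemate.

stalemate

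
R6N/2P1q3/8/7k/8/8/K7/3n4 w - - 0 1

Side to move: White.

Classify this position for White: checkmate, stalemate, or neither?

neither

White to move; white king on a2.
In check: no.
Legal moves for White include: Nf7, Ng6, Rg8, Rf8, Re8, Rd8, Rc8, Rb8, Ra7, Ra6, Ra5+, Ra4, Ra3, Kb3, Kb1, Ka1, c8=Q, c8=R, ... (list truncated; more exist).
White has legal moves and is not in check → neither.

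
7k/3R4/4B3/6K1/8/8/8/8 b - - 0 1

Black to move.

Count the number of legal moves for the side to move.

Black to move; king on h8.
In check: no.
Legal moves: none.
Count: 0.

0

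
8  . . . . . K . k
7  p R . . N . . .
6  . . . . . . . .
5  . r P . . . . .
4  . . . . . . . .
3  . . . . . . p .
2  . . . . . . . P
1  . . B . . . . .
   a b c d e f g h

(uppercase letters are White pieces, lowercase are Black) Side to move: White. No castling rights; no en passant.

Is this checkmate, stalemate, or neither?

neither

White to move; white king on f8.
In check: no.
Legal moves for White include: Ke8, Kf7, Ng8, Nc8, Ng6#, Nc6, Nf5, Nd5, Rb8, Rd7, Rc7, Rxa7, Rb6, Rxb5, Bh6, Bg5, Bf4, Be3, ... (list truncated; more exist).
White has legal moves and is not in check → neither.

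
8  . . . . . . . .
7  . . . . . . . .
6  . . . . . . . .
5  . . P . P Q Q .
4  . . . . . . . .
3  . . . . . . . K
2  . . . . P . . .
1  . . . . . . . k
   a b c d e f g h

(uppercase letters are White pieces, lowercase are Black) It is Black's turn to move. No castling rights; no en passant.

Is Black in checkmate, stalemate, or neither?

stalemate

Black to move; black king on h1.
In check: no.
King squares — g1: attacked by Qg5; g2: attacked by Kh3; h2: attacked by Kh3.
Legal moves for Black: none.
Not in check and no legal moves → stalemate.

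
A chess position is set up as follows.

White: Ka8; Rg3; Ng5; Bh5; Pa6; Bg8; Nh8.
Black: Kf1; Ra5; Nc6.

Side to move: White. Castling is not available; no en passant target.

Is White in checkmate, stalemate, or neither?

neither

White to move; white king on a8.
In check: no.
Legal moves for White include: Nhf7, Ng6, Bh7, Bgf7, Be6, Bd5, Bc4+, Bb3, Ba2, Kb7, Be8, Bhf7, Bg6, Bg4, Bf3, Be2+, Bd1, Nh7, ... (list truncated; more exist).
White has legal moves and is not in check → neither.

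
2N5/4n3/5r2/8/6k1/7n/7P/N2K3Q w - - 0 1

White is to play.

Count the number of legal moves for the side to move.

White to move; king on d1.
In check: no.
Legal moves: Nxe7, Na7, Nd6, Nb6, Qa8, Qb7, Qc6, Qd5, Qe4+, Qf3+, Qg2+, Qg1+, Qf1, Qe1, Ke2, Kd2, Kc2, Ke1, Kc1, Nb3, Nc2.
Count: 21.

21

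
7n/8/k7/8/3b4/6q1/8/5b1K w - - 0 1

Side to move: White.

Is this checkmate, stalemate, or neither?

stalemate

White to move; white king on h1.
In check: no.
King squares — g1: attacked by Qg3; g2: attacked by Bf1; h2: attacked by Qg3.
Legal moves for White: none.
Not in check and no legal moves → stalemate.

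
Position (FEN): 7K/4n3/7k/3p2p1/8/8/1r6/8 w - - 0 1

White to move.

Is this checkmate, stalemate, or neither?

White to move; white king on h8.
In check: no.
King squares — g7: attacked by Kh6; h7: attacked by Kh6; g8: attacked by Ne7.
Legal moves for White: none.
Not in check and no legal moves → stalemate.

stalemate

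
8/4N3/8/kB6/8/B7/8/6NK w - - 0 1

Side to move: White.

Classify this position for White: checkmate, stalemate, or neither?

White to move; white king on h1.
In check: no.
Legal moves for White include: Ng8, Nc8, Ng6, Nc6+, Nf5, Nd5, Be8, Bd7, Bc6, Ba6, Bc4, Ba4, Bd3, Be2, Bf1, Bd6, Bc5, Bb4+, ... (list truncated; more exist).
White has legal moves and is not in check → neither.

neither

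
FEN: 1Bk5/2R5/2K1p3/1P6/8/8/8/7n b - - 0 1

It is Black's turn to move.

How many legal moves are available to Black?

Black to move; king on c8.
In check: yes, from the white rook on c7.
Legal moves: Kd8, Kxb8.
Count: 2.

2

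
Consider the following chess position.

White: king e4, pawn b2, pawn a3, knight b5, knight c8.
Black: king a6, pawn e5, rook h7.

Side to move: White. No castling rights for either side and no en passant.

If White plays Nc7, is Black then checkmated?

no

After Nc7: black king on a6; in check: yes, from the white knight on c7.
Black has 3 legal replies: Kb7, Ka5, Rxc7.
In check but a legal move exists → not checkmate.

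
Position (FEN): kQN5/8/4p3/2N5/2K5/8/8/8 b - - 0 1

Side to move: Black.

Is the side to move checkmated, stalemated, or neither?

neither

Black to move; black king on a8.
In check: yes, from the white queen on b8.
King squares — a7: attacked by Qb8; b7: attacked by Nc5; b8: available.
Legal moves for Black: Kxb8.
Black is in check but has 1 legal move → neither.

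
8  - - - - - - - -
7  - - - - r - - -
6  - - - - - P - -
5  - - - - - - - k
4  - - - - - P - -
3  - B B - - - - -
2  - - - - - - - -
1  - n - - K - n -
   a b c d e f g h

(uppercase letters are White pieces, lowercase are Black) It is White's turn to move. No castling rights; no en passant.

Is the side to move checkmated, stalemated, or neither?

neither

White to move; white king on e1.
In check: yes, from the black rook on e7.
Legal moves for White: Kf2, Kf1, Kd1, Be5, Be6, fxe7.
White is in check but has 6 legal moves → neither.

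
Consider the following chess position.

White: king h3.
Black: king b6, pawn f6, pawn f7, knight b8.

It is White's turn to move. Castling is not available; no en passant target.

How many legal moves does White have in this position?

White to move; king on h3.
In check: no.
Legal moves: Kh4, Kg4, Kg3, Kh2, Kg2.
Count: 5.

5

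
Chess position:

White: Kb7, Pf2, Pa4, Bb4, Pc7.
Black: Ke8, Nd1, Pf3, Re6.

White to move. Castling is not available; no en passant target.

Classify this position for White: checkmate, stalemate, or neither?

White to move; white king on b7.
In check: no.
Legal moves for White: Kc8, Kb8, Ka8, Ka7, Bf8, Be7, Bd6, Bc5, Ba5, Bc3, Ba3, Bd2, Be1, c8=Q+, c8=R+, c8=B, c8=N, a5.
White has 18 legal moves and is not in check → neither.

neither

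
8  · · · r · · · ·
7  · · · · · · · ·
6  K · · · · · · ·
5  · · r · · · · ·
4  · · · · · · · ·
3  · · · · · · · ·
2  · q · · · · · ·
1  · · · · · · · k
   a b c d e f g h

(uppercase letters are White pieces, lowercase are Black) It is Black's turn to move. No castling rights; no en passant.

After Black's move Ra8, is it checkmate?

After Ra8: white king on a6; in check: yes, from the black rook on a8.
King squares — a5: attacked by Rc5; b5: attacked by Qb2; b6: attacked by Qb2; a7: attacked by Ra8; b7: attacked by Qb2.
White has no legal moves → checkmate.

yes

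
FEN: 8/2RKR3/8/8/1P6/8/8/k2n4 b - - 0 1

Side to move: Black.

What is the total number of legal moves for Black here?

Black to move; king on a1.
In check: no.
Legal moves: Ne3, Nc3, Nf2, Nb2, Kb2, Ka2, Kb1.
Count: 7.

7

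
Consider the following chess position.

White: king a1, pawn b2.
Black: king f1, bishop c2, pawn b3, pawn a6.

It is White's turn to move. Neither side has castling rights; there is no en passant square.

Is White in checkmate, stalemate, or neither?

stalemate

White to move; white king on a1.
In check: no.
King squares — b1: attacked by Bc2; a2: attacked by Pb3; b2: own pawn.
Legal moves for White: none.
Not in check and no legal moves → stalemate.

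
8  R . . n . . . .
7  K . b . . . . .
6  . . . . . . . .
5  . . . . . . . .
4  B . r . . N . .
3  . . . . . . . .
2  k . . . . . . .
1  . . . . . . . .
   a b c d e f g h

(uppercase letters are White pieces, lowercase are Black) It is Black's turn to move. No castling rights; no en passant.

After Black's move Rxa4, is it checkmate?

After Rxa4: white king on a7; in check: yes, from the black rook on a4.
King squares — a6: attacked by Ra4; b6: attacked by Bc7; b7: attacked by Nd8; a8: own rook; b8: attacked by Bc7.
White has no legal moves → checkmate.

yes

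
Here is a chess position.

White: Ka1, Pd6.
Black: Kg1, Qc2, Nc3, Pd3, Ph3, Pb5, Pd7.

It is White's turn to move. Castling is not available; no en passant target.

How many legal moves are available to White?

0

White to move; king on a1.
In check: no.
Legal moves: none.
Count: 0.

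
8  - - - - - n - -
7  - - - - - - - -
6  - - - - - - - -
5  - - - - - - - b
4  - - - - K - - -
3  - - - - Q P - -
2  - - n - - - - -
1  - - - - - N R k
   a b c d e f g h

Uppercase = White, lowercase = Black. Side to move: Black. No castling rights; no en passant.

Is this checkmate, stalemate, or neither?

checkmate

Black to move; black king on h1.
In check: yes, from the white rook on g1.
King squares — g1: attacked by Qe3; g2: attacked by Rg1; h2: attacked by Nf1.
Legal moves for Black: none.
In check with no legal moves → checkmate.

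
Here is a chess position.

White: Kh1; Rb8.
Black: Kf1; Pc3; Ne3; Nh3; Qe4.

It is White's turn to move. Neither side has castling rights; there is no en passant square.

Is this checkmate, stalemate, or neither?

White to move; white king on h1.
In check: yes, from the black queen on e4.
King squares — g1: attacked by Kf1; g2: attacked by Kf1; h2: available.
Legal moves for White: Kh2.
White is in check but has 1 legal move → neither.

neither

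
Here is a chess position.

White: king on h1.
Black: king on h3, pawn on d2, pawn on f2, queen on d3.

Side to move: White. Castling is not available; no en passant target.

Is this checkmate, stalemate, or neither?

White to move; white king on h1.
In check: no.
King squares — g1: attacked by Pf2; g2: attacked by Kh3; h2: attacked by Kh3.
Legal moves for White: none.
Not in check and no legal moves → stalemate.

stalemate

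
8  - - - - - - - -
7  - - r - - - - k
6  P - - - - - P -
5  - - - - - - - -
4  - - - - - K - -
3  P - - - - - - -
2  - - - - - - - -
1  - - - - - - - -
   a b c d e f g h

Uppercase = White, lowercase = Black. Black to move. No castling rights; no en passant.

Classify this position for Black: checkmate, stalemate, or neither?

neither

Black to move; black king on h7.
In check: yes, from the white pawn on g6.
King squares — g6: available; h6: available; g7: available; g8: available; h8: available.
Legal moves for Black: Kh8, Kg8, Kg7, Kh6, Kxg6.
Black is in check but has 5 legal moves → neither.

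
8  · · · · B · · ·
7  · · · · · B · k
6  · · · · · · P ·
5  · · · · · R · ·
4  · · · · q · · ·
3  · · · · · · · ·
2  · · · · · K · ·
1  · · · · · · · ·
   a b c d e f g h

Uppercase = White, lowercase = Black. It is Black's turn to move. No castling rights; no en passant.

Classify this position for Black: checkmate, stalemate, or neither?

Black to move; black king on h7.
In check: yes, from the white pawn on g6.
King squares — g6: attacked by Bf7; h6: available; g7: available; g8: attacked by Bf7; h8: available.
Legal moves for Black: Kh8, Kg7, Kh6.
Black is in check but has 3 legal moves → neither.

neither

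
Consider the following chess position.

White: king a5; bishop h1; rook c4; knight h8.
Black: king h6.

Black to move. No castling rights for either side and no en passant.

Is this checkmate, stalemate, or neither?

neither

Black to move; black king on h6.
In check: no.
Legal moves for Black: Kh7, Kg7, Kh5, Kg5.
Black has 4 legal moves and is not in check → neither.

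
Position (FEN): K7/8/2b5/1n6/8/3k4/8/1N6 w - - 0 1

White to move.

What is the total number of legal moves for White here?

White to move; king on a8.
In check: yes, from the black bishop on c6.
Legal moves: Kb8.
Count: 1.

1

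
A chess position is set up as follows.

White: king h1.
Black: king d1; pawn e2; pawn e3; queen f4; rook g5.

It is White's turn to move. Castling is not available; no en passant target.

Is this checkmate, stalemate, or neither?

White to move; white king on h1.
In check: no.
King squares — g1: attacked by Rg5; g2: attacked by Rg5; h2: attacked by Qf4.
Legal moves for White: none.
Not in check and no legal moves → stalemate.

stalemate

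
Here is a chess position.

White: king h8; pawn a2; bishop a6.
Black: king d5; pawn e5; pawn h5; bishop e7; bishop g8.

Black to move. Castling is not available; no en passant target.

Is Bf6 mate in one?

After Bf6: white king on h8; in check: yes, from the black bishop on f6.
White has 1 legal reply: Kxg8.
In check but a legal move exists → not checkmate.

no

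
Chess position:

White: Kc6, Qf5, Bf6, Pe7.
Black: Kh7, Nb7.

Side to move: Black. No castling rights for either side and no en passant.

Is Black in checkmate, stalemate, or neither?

neither

Black to move; black king on h7.
In check: yes, from the white queen on f5.
Legal moves for Black: Kg8, Kh6.
Black is in check but has 2 legal moves → neither.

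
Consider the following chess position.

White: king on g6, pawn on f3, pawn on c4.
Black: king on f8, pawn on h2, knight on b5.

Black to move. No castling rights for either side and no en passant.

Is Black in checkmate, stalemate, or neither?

Black to move; black king on f8.
In check: no.
Legal moves for Black: Kg8, Ke8, Ke7, Nc7, Na7, Nd6, Nd4, Nc3, Na3, h1=Q, h1=R, h1=B, h1=N.
Black has 13 legal moves and is not in check → neither.

neither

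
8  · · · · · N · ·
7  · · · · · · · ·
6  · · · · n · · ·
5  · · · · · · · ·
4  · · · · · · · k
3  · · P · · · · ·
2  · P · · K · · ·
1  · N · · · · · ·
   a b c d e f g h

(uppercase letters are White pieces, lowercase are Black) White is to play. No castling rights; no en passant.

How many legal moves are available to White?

White to move; king on e2.
In check: no.
Legal moves: Nh7, Nd7, Ng6+, Nxe6, Kf3, Ke3, Kd3, Kf2, Kd2, Kf1, Ke1, Kd1, Na3, Nd2, c4, b3, b4.
Count: 17.

17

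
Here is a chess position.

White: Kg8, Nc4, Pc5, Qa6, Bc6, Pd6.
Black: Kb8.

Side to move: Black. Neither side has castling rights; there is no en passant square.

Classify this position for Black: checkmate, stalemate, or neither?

stalemate

Black to move; black king on b8.
In check: no.
King squares — a7: attacked by Qa6; b7: attacked by Qa6; c7: attacked by Pd6; a8: attacked by Qa6; c8: attacked by Qa6.
Legal moves for Black: none.
Not in check and no legal moves → stalemate.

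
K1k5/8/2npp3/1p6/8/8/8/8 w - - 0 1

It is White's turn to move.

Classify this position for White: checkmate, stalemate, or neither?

White to move; white king on a8.
In check: no.
King squares — a7: attacked by Nc6; b7: attacked by Kc8; b8: attacked by Nc6.
Legal moves for White: none.
Not in check and no legal moves → stalemate.

stalemate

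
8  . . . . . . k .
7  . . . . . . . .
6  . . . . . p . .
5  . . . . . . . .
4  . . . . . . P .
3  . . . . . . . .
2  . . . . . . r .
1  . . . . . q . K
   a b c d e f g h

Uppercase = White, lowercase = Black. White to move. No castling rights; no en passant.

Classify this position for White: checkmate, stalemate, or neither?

checkmate

White to move; white king on h1.
In check: yes, from the black queen on f1.
King squares — g1: attacked by Qf1; g2: attacked by Qf1; h2: attacked by Rg2.
Legal moves for White: none.
In check with no legal moves → checkmate.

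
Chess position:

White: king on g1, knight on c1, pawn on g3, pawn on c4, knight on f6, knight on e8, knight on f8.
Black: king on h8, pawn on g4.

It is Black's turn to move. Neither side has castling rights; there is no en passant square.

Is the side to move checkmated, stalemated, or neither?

stalemate

Black to move; black king on h8.
In check: no.
King squares — g7: attacked by Ne8; h7: attacked by Nf6; g8: attacked by Nf6.
Legal moves for Black: none.
Not in check and no legal moves → stalemate.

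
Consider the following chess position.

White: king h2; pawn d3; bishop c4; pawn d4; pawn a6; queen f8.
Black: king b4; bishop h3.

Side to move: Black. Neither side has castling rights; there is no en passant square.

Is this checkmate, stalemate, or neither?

neither

Black to move; black king on b4.
In check: yes, from the white queen on f8.
King squares — a3: attacked by Qf8; b3: attacked by Bc4; c3: available; a4: available; c4: attacked by Pd3; a5: available; b5: attacked by Bc4; c5: attacked by Pd4.
Legal moves for Black: Ka5, Ka4, Kc3.
Black is in check but has 3 legal moves → neither.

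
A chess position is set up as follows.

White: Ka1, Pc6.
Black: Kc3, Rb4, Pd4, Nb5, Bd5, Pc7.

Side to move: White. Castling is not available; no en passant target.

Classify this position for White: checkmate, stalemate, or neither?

stalemate

White to move; white king on a1.
In check: no.
King squares — b1: attacked by Rb4; a2: attacked by Bd5; b2: attacked by Kc3.
Legal moves for White: none.
Not in check and no legal moves → stalemate.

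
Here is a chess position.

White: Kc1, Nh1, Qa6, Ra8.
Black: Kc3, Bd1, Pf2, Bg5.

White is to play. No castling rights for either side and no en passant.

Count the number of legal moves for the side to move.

2

White to move; king on c1.
In check: yes, from the black bishop on g5.
Legal moves: Kxd1, Kb1.
Count: 2.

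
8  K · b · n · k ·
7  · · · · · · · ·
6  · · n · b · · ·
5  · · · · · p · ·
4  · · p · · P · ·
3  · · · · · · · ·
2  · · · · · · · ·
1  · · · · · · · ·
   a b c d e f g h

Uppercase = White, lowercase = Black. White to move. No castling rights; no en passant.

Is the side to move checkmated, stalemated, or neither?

White to move; white king on a8.
In check: no.
King squares — a7: attacked by Nc6; b7: attacked by Bc8; b8: attacked by Nc6.
Legal moves for White: none.
Not in check and no legal moves → stalemate.

stalemate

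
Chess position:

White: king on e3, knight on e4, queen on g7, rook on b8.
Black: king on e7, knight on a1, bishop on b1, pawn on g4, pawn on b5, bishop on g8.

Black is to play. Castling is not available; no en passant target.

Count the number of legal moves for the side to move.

Black to move; king on e7.
In check: yes, from the white queen on g7.
Legal moves: Ke6, Bf7.
Count: 2.

2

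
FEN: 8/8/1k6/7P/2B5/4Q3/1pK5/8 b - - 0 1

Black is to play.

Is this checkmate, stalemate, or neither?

neither

Black to move; black king on b6.
In check: yes, from the white queen on e3.
King squares — a5: available; b5: attacked by Bc4; c5: attacked by Qe3; a6: attacked by Bc4; c6: available; a7: attacked by Qe3; b7: available; c7: available.
Legal moves for Black: Kc7, Kb7, Kc6, Ka5.
Black is in check but has 4 legal moves → neither.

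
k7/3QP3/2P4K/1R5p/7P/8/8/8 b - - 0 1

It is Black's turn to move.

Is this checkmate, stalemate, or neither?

Black to move; black king on a8.
In check: no.
King squares — a7: attacked by Qd7; b7: attacked by Rb5; b8: attacked by Rb5.
Legal moves for Black: none.
Not in check and no legal moves → stalemate.

stalemate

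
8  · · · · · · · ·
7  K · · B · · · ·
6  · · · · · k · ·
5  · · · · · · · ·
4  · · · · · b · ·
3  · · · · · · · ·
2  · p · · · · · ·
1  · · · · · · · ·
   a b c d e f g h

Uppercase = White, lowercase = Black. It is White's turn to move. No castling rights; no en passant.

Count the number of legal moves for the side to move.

13

White to move; king on a7.
In check: no.
Legal moves: Be8, Bc8, Be6, Bc6, Bf5, Bb5, Bg4, Ba4, Bh3, Ka8, Kb7, Kb6, Ka6.
Count: 13.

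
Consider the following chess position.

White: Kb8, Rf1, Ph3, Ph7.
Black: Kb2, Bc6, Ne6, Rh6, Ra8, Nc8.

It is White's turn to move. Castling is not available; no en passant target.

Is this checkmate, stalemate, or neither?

White to move; white king on b8.
In check: yes, from the black rook on a8.
King squares — a7: attacked by Ra8; b7: attacked by Bc6; c7: attacked by Ne6; a8: attacked by Bc6; c8: attacked by Ra8.
Legal moves for White: none.
In check with no legal moves → checkmate.

checkmate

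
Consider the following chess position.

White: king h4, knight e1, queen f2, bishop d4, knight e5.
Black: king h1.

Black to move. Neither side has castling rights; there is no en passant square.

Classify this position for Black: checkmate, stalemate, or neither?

stalemate

Black to move; black king on h1.
In check: no.
King squares — g1: attacked by Qf2; g2: attacked by Ne1; h2: attacked by Qf2.
Legal moves for Black: none.
Not in check and no legal moves → stalemate.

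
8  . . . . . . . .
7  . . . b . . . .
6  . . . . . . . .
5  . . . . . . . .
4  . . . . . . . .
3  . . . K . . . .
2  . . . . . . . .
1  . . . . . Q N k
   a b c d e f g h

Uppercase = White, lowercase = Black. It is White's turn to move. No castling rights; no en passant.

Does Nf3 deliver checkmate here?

yes

After Nf3: black king on h1; in check: yes, from the white queen on f1.
King squares — g1: attacked by Qf1; g2: attacked by Qf1; h2: attacked by Nf3.
Black has no legal moves → checkmate.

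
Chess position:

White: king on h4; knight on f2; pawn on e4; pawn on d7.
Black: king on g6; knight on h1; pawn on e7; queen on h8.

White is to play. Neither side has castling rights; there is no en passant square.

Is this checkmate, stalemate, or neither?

neither

White to move; white king on h4.
In check: yes, from the black queen on h8.
Legal moves for White: Kg4.
White is in check but has 1 legal move → neither.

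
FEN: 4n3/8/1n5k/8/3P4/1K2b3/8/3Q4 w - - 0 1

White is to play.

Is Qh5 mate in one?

After Qh5: black king on h6; in check: yes, from the white queen on h5.
Black has 2 legal replies: Kg7, Kxh5.
In check but a legal move exists → not checkmate.

no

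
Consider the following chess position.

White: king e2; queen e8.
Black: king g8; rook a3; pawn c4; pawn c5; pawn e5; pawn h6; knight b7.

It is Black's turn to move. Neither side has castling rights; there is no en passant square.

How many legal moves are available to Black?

2

Black to move; king on g8.
In check: yes, from the white queen on e8.
Legal moves: Kh7, Kg7.
Count: 2.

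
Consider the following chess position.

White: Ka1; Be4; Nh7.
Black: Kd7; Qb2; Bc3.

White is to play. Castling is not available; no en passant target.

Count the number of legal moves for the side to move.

0

White to move; king on a1.
In check: yes, from the black queen on b2.
Legal moves: none.
Count: 0.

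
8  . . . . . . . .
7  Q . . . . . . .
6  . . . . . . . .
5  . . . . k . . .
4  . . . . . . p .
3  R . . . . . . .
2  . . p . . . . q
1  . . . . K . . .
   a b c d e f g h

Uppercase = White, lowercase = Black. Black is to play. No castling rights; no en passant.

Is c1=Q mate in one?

yes

After c1=Q: white king on e1; in check: yes, from the black queen on c1.
King squares — d1: attacked by Qc1; f1: attacked by Qc1; d2: attacked by Qc1; e2: attacked by Qh2; f2: attacked by Qh2.
White has no legal moves → checkmate.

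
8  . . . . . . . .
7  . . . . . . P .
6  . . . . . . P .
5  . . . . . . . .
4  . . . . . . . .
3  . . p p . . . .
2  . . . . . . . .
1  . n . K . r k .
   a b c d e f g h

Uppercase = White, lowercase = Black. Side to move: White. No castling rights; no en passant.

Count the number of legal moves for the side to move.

White to move; king on d1.
In check: yes, from the black rook on f1.
Legal moves: none.
Count: 0.

0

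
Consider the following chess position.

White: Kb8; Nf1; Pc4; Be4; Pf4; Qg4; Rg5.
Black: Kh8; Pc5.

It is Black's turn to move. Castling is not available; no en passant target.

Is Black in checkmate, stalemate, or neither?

Black to move; black king on h8.
In check: no.
King squares — g7: attacked by Rg5; h7: attacked by Be4; g8: attacked by Rg5.
Legal moves for Black: none.
Not in check and no legal moves → stalemate.

stalemate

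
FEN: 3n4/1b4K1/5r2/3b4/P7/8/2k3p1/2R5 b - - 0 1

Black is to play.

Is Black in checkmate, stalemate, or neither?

Black to move; black king on c2.
In check: yes, from the white rook on c1.
Legal moves for Black: Kd3, Kb3, Kd2, Kb2, Kxc1.
Black is in check but has 5 legal moves → neither.

neither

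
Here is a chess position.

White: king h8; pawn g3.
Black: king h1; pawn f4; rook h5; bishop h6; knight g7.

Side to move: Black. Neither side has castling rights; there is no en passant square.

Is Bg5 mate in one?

no

After Bg5: white king on h8; in check: yes, from the black rook on h5.
White has 2 legal replies: Kg8, Kxg7.
In check but a legal move exists → not checkmate.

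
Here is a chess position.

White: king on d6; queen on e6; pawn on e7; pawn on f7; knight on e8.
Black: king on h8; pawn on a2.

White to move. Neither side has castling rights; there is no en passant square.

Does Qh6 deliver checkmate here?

yes

After Qh6: black king on h8; in check: yes, from the white queen on h6.
King squares — g7: attacked by Qh6; h7: attacked by Qh6; g8: attacked by Pf7.
Black has no legal moves → checkmate.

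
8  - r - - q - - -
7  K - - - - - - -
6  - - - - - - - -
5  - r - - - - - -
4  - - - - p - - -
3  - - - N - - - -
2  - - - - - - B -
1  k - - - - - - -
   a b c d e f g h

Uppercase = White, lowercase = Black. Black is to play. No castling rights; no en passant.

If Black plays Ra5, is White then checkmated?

yes

After Ra5: white king on a7; in check: yes, from the black rook on a5.
King squares — a6: attacked by Ra5; b6: attacked by Rb8; b7: attacked by Rb8; a8: attacked by Ra5; b8: attacked by Qe8.
White has no legal moves → checkmate.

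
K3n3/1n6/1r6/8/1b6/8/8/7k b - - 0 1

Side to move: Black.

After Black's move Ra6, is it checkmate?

no

After Ra6: white king on a8; in check: yes, from the black rook on a6.
White has 2 legal replies: Kb8, Kxb7.
In check but a legal move exists → not checkmate.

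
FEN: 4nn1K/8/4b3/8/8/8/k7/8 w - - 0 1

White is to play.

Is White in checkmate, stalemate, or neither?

stalemate

White to move; white king on h8.
In check: no.
King squares — g7: attacked by Ne8; h7: attacked by Nf8; g8: attacked by Be6.
Legal moves for White: none.
Not in check and no legal moves → stalemate.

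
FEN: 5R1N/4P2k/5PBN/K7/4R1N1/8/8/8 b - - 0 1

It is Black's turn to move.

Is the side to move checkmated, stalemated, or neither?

checkmate

Black to move; black king on h7.
In check: yes, from the white bishop on g6.
King squares — g6: attacked by Nh8; h6: attacked by Ng4; g7: attacked by Pf6; g8: attacked by Nh6; h8: attacked by Rf8.
Legal moves for Black: none.
In check with no legal moves → checkmate.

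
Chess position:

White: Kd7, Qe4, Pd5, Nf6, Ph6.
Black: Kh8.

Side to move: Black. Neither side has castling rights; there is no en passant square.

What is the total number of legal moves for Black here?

0

Black to move; king on h8.
In check: no.
Legal moves: none.
Count: 0.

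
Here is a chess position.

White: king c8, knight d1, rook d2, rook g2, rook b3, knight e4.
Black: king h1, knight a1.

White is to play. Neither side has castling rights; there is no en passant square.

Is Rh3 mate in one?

After Rh3: black king on h1; in check: yes, from the white rook on h3.
King squares — g1: attacked by Rg2; g2: attacked by Rd2; h2: attacked by Rg2.
Black has no legal moves → checkmate.

yes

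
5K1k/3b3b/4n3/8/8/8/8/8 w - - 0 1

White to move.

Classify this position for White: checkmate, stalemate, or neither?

neither

White to move; white king on f8.
In check: yes, from the black knight on e6.
King squares — e7: available; f7: available; g7: attacked by Ne6; e8: attacked by Bd7; g8: attacked by Bh7.
Legal moves for White: Kf7, Ke7.
White is in check but has 2 legal moves → neither.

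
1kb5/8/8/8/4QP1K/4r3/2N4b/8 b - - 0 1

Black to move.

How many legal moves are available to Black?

22

Black to move; king on b8.
In check: no.
Legal moves: Bd7, Bb7, Be6, Ba6, Bf5, Bg4, Bh3, Kc7, Ka7, Rxe4, Rh3+, Rg3, Rf3, Rd3, Rc3, Rb3, Ra3, Re2, Re1, Bxf4, Bg3+, Bg1.
Count: 22.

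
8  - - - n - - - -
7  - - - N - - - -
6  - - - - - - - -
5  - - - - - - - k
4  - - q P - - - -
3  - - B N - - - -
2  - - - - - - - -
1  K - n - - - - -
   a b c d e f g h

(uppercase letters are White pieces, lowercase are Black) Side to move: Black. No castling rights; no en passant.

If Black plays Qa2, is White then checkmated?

After Qa2: white king on a1; in check: yes, from the black queen on a2.
King squares — b1: attacked by Qa2; a2: attacked by Nc1; b2: attacked by Qa2.
White has no legal moves → checkmate.

yes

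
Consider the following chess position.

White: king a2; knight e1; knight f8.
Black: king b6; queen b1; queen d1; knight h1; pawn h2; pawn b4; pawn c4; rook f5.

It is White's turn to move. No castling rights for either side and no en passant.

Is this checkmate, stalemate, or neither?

checkmate

White to move; white king on a2.
In check: yes, from the black queen on b1.
King squares — a1: attacked by Qb1; b1: attacked by Qd1; b2: attacked by Qb1; a3: attacked by Pb4; b3: attacked by Qb1.
Legal moves for White: none.
In check with no legal moves → checkmate.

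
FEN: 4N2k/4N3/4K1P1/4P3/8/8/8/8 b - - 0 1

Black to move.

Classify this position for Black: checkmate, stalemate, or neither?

stalemate

Black to move; black king on h8.
In check: no.
King squares — g7: attacked by Ne8; h7: attacked by Pg6; g8: attacked by Ne7.
Legal moves for Black: none.
Not in check and no legal moves → stalemate.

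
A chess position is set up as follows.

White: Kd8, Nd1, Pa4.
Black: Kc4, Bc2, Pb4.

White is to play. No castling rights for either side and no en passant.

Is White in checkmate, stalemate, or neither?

neither

White to move; white king on d8.
In check: no.
Legal moves for White: Ke8, Kc8, Ke7, Kd7, Kc7, Ne3+, Nc3, Nf2, Nb2+, a5.
White has 10 legal moves and is not in check → neither.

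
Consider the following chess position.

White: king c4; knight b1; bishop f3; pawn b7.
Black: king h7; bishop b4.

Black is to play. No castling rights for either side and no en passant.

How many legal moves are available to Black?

Black to move; king on h7.
In check: no.
Legal moves: Kh8, Kg8, Kg7, Kh6, Kg6, Bf8, Be7, Bd6, Bc5, Ba5, Bc3, Ba3, Bd2, Be1.
Count: 14.

14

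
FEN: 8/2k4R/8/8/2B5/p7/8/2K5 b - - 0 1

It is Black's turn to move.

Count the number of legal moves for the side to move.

Black to move; king on c7.
In check: yes, from the white rook on h7.
Legal moves: Kd8, Kc8, Kb8, Kd6, Kc6, Kb6.
Count: 6.

6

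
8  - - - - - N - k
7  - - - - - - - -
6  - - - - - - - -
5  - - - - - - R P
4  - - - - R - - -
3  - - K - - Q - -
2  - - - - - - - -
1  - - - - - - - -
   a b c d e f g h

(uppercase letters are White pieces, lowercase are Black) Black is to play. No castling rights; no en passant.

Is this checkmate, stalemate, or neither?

stalemate

Black to move; black king on h8.
In check: no.
King squares — g7: attacked by Rg5; h7: attacked by Nf8; g8: attacked by Rg5.
Legal moves for Black: none.
Not in check and no legal moves → stalemate.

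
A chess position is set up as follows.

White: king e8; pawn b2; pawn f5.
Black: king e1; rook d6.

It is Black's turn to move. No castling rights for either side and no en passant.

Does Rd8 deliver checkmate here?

After Rd8: white king on e8; in check: yes, from the black rook on d8.
White has 3 legal replies: Kxd8, Kf7, Ke7.
In check but a legal move exists → not checkmate.

no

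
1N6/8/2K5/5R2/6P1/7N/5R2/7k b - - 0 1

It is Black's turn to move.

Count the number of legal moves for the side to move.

0

Black to move; king on h1.
In check: no.
Legal moves: none.
Count: 0.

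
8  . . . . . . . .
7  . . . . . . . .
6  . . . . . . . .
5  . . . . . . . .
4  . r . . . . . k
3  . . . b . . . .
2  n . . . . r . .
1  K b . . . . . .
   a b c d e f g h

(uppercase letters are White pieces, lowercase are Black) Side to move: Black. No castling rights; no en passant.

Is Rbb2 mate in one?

no

After Rbb2: white king on a1; in check: no.
White is not in check, so this cannot be checkmate.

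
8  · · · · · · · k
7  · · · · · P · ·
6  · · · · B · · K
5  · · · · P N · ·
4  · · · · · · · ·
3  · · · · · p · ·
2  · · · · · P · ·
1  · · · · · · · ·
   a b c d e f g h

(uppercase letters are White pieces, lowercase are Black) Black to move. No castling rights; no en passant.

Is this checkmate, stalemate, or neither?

stalemate

Black to move; black king on h8.
In check: no.
King squares — g7: attacked by Nf5; h7: attacked by Kh6; g8: attacked by Pf7.
Legal moves for Black: none.
Not in check and no legal moves → stalemate.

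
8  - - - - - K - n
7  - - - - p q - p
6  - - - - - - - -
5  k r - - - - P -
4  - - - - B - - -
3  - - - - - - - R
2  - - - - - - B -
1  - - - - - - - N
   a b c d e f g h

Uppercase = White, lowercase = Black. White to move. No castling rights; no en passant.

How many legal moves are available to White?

0

White to move; king on f8.
In check: yes, from the black queen on f7.
Legal moves: none.
Count: 0.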